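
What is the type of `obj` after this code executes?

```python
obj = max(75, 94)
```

max() of ints returns int

int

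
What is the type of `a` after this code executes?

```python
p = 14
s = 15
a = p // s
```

int // int returns int (14 // 15 = 0)

int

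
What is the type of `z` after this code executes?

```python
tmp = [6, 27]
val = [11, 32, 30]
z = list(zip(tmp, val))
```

list(zip(...)) returns a list of tuples

list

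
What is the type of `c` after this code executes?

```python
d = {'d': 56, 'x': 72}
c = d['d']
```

Accessing dict[str, int] with key 'd' returns int value 56

int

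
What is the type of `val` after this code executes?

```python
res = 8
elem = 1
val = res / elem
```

int / int always returns float in Python 3 (8 / 1 = 8)

float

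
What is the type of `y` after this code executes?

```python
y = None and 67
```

'and' returns first falsy value (None)

NoneType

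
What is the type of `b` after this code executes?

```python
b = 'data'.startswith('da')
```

str.startswith() returns bool

bool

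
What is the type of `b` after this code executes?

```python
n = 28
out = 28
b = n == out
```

Equality comparison returns bool

bool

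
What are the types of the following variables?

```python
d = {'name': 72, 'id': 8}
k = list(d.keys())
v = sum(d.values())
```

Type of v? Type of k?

sum of int values returns int; list(...) returns list

int, list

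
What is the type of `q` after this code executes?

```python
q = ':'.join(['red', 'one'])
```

str.join() returns str

str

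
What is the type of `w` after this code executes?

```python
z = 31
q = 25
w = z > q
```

Comparison operators return bool

bool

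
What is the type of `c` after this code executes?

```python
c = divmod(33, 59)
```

divmod() returns a tuple (quotient, remainder)

tuple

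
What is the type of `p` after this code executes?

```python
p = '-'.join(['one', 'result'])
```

str.join() returns str

str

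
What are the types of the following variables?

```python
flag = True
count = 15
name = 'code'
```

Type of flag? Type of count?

flag is bool; count is int

bool, int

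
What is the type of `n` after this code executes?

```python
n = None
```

None has type NoneType

NoneType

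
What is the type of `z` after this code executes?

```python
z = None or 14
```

'or' with None returns the other value (14, int)

int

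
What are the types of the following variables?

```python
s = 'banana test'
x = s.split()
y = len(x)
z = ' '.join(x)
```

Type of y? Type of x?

len() returns int; str.split() returns list

int, list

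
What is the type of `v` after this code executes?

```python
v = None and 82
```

'and' returns first falsy value (None)

NoneType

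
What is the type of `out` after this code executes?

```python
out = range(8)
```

range() returns a range object

range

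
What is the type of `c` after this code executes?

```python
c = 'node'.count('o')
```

str.count() returns int

int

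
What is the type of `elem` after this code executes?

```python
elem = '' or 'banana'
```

'or' returns first truthy value ('banana', which is str)

str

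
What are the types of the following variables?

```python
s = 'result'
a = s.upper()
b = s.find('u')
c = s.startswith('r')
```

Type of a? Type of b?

str.upper() returns str; str.find() returns int

str, int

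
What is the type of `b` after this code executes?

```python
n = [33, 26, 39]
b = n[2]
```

Indexing a list of ints returns int (n[2] = 39)

int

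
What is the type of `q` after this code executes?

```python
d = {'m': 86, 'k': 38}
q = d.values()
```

.values() returns a dict_values view object

dict_values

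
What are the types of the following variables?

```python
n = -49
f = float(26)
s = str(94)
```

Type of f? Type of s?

f is float; s is str

float, str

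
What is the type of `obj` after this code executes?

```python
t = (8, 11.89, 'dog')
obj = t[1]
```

Index 1 of tuple is 11.89 which is float

float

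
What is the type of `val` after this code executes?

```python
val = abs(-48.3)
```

abs() of float returns float

float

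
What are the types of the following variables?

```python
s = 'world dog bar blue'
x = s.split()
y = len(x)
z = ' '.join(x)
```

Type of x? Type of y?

str.split() returns list; len() returns int

list, int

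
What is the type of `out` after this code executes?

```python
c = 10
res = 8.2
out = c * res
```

int * float returns float (10 * 8.2 = 82.0)

float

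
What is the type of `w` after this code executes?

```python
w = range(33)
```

range() returns a range object

range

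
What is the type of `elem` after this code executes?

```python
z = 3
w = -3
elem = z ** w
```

int ** negative int returns float

float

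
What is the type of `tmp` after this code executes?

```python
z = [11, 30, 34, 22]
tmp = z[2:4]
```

Slicing a list always returns a list

list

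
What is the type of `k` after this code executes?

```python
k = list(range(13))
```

list(range(...)) returns list

list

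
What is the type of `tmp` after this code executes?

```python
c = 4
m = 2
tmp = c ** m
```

int ** positive int returns int (4 ** 2 = 16)

int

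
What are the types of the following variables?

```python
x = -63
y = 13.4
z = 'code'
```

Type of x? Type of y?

x is int; y is float

int, float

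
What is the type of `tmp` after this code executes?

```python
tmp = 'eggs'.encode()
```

str.encode() returns bytes

bytes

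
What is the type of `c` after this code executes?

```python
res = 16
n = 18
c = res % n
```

int % int returns int (16 % 18 = 16)

int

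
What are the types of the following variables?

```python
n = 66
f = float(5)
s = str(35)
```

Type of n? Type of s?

n is int; s is str

int, str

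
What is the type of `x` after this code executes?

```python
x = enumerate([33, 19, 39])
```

enumerate() returns an enumerate iterator object

enumerate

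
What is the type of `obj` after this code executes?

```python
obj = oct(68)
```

oct() returns str representation

str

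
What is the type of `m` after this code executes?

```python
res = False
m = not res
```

'not' always returns bool

bool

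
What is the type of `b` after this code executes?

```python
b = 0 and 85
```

'and' returns the first falsy value (0, which is int)

int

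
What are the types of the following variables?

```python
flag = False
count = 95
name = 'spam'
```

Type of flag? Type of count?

flag is bool; count is int

bool, int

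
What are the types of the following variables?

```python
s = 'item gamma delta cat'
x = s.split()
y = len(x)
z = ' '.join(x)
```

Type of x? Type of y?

str.split() returns list; len() returns int

list, int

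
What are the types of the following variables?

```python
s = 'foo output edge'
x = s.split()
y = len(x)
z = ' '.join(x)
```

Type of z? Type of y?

str.join() returns str; len() returns int

str, int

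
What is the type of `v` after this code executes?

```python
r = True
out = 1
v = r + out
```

bool + int returns int (True is 1, so 1 + 1 = 2)

int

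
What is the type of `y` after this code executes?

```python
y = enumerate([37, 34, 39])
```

enumerate() returns an enumerate iterator object

enumerate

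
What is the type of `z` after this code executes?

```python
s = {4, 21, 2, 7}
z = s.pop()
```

Popping from a set of ints returns int

int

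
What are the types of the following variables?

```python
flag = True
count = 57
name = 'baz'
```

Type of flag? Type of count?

flag is bool; count is int

bool, int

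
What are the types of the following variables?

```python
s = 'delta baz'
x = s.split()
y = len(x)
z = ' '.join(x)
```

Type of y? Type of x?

len() returns int; str.split() returns list

int, list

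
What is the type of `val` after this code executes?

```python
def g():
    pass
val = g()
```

A function with no return statement returns None

NoneType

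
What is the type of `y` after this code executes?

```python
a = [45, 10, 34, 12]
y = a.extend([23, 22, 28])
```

list.extend() returns None

NoneType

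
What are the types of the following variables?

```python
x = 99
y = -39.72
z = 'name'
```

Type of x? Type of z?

x is int; z is str

int, str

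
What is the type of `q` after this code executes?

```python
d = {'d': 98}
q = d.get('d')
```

dict.get() returns the value (int) when key is found

int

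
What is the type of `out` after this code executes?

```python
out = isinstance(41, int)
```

isinstance() returns bool

bool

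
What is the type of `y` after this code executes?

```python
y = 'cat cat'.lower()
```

str.lower() returns str

str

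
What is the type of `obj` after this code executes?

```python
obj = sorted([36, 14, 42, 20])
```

sorted() always returns list

list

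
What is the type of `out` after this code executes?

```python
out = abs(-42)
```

abs() of int returns int

int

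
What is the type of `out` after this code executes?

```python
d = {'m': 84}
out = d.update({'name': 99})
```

dict.update() returns None

NoneType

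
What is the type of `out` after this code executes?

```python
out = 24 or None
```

'or' returns first truthy value (24, int)

int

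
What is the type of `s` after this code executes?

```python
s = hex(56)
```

hex() returns str representation

str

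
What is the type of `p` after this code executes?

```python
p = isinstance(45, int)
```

isinstance() returns bool

bool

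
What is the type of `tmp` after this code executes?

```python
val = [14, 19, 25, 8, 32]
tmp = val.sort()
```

list.sort() returns None (sorts in place)

NoneType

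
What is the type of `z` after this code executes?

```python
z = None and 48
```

'and' returns first falsy value (None)

NoneType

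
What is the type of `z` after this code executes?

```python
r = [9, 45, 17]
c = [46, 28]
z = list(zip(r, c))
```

list(zip(...)) returns a list of tuples

list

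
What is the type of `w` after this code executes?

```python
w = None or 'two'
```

'or' with None returns the other value ('two', str)

str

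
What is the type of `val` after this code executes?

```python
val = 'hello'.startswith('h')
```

str.startswith() returns bool

bool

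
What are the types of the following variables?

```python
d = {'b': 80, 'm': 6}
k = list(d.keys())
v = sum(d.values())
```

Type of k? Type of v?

list(...) returns list; sum of int values returns int

list, int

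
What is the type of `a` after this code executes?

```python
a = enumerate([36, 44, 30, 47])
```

enumerate() returns an enumerate iterator object

enumerate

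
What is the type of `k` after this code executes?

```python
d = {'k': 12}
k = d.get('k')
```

dict.get() returns the value (int) when key is found

int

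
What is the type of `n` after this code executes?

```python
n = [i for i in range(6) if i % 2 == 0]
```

A list comprehension [...] produces a list

list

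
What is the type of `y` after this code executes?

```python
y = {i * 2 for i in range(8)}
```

A set comprehension {expr for x in iterable} produces a set

set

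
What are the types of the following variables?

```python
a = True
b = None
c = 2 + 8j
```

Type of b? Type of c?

b is NoneType; c is complex

NoneType, complex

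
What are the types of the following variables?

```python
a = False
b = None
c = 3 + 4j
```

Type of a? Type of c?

a is bool; c is complex

bool, complex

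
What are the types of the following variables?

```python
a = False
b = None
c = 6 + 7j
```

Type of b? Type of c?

b is NoneType; c is complex

NoneType, complex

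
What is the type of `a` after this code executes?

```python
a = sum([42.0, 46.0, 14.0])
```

sum() of floats returns float

float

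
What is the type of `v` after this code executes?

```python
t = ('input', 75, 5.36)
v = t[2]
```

Index 2 of tuple is 5.36 which is float

float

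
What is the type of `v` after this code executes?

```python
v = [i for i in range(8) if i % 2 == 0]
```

A list comprehension [...] produces a list

list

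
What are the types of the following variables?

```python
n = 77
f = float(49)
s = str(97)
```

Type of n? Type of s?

n is int; s is str

int, str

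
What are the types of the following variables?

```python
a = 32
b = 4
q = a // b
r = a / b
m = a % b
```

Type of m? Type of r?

int % int returns int; int / int returns float

int, float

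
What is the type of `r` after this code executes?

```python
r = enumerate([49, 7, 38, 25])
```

enumerate() returns an enumerate iterator object

enumerate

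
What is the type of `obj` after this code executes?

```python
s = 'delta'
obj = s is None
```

'is' comparison returns bool

bool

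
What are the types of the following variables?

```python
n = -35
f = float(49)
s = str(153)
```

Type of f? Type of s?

f is float; s is str

float, str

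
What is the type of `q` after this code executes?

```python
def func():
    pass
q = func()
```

A function with no return statement returns None

NoneType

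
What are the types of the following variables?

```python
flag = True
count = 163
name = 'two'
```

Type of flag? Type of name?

flag is bool; name is str

bool, str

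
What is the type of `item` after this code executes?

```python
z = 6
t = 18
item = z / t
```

int / int always returns float in Python 3 (6 / 18 = 0.333333)

float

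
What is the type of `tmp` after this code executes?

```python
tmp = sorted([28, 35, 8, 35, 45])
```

sorted() always returns list

list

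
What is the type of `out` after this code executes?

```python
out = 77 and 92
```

'and' returns the last value when all truthy (92, which is int)

int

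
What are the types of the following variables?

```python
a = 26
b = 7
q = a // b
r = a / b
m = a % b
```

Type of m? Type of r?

int % int returns int; int / int returns float

int, float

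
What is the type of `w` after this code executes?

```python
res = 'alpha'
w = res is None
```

'is' comparison returns bool

bool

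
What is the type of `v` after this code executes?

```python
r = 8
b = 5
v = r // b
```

int // int returns int (8 // 5 = 1)

int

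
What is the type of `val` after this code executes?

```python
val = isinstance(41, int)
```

isinstance() returns bool

bool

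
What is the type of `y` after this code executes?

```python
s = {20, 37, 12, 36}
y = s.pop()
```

Popping from a set of ints returns int

int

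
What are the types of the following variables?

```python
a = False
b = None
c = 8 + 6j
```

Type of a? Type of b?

a is bool; b is NoneType

bool, NoneType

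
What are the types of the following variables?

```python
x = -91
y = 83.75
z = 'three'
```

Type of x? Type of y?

x is int; y is float

int, float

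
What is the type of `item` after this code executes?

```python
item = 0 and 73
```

'and' returns the first falsy value (0, which is int)

int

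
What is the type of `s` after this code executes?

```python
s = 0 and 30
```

'and' returns the first falsy value (0, which is int)

int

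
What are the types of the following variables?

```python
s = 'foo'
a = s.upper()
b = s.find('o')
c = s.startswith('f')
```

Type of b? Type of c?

str.find() returns int; str.startswith() returns bool

int, bool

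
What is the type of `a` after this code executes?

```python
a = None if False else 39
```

Ternary: condition is False, else branch (39) taken → int

int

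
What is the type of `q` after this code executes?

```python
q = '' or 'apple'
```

'or' returns first truthy value ('apple', which is str)

str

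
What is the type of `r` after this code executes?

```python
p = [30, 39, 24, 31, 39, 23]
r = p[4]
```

Indexing a list of ints returns int (p[4] = 39)

int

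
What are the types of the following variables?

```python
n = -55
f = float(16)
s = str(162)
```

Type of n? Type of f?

n is int; f is float

int, float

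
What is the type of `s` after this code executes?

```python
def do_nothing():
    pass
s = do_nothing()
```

A function with no return statement returns None

NoneType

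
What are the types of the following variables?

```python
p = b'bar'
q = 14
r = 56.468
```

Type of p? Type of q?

p is bytes; q is int

bytes, int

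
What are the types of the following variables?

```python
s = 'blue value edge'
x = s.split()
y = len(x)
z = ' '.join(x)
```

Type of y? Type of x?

len() returns int; str.split() returns list

int, list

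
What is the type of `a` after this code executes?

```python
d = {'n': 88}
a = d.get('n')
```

dict.get() returns the value (int) when key is found

int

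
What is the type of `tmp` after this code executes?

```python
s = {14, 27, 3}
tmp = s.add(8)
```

set.add() returns None (mutates in place)

NoneType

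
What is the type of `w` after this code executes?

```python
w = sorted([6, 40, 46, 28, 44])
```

sorted() always returns list

list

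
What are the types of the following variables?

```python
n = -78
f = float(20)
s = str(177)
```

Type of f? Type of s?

f is float; s is str

float, str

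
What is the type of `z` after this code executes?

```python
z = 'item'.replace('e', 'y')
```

str.replace() returns str

str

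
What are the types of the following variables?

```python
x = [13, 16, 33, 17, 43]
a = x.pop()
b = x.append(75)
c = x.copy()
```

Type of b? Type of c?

list.append() returns None; list.copy() returns list

NoneType, list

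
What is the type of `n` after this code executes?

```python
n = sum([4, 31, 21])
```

sum() of ints returns int

int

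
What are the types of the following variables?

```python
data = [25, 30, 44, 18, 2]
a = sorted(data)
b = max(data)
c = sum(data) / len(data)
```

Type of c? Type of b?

int / int returns float; max of ints returns int

float, int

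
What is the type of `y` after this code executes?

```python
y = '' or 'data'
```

'or' returns first truthy value ('data', which is str)

str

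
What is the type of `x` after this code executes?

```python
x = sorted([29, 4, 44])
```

sorted() always returns list

list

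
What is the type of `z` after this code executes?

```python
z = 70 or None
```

'or' returns first truthy value (70, int)

int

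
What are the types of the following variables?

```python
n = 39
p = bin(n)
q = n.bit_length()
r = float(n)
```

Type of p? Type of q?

bin() returns str; int.bit_length() returns int

str, int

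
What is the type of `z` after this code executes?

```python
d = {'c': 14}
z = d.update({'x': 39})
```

dict.update() returns None

NoneType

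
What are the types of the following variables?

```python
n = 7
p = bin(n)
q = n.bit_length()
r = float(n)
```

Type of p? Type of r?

bin() returns str; float() returns float

str, float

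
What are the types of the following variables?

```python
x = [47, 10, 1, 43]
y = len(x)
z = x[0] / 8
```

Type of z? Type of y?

int / int returns float; len() returns int

float, int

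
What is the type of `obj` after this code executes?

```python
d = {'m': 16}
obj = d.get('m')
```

dict.get() returns the value (int) when key is found

int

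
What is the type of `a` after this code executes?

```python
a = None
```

None has type NoneType

NoneType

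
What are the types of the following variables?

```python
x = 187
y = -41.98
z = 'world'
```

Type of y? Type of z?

y is float; z is str

float, str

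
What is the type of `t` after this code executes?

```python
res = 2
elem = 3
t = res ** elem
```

int ** positive int returns int (2 ** 3 = 8)

int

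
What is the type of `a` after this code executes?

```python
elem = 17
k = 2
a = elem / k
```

int / int always returns float in Python 3 (17 / 2 = 8.5)

float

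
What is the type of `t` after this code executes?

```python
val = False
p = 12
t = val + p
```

bool + int returns int (False is 0, so 0 + 12 = 12)

int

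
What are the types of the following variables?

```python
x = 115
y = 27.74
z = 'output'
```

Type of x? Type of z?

x is int; z is str

int, str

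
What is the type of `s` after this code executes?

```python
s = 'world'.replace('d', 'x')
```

str.replace() returns str

str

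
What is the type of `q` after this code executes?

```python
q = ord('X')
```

ord() returns int (Unicode code point)

int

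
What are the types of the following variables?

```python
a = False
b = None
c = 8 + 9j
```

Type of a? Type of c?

a is bool; c is complex

bool, complex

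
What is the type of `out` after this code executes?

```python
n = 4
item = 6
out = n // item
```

int // int returns int (4 // 6 = 0)

int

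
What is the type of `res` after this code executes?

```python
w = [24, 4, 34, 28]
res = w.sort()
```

list.sort() returns None (sorts in place)

NoneType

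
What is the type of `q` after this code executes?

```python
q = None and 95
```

'and' returns first falsy value (None)

NoneType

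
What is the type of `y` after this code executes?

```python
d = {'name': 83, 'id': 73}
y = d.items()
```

dict.items() returns a dict_items view

dict_items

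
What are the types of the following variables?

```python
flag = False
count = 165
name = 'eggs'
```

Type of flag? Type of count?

flag is bool; count is int

bool, int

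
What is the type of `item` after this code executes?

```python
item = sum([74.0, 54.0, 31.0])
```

sum() of floats returns float

float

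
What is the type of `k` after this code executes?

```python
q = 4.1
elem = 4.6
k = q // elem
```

float // float returns float (floor division preserves float type)

float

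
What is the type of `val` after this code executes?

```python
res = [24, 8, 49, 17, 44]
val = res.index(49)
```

list.index() returns int

int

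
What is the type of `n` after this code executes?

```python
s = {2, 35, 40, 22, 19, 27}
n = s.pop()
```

Popping from a set of ints returns int

int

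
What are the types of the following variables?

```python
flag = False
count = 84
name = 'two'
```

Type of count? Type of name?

count is int; name is str

int, str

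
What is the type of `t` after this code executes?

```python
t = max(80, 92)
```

max() of ints returns int

int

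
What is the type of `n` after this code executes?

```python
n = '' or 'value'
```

'or' returns first truthy value ('value', which is str)

str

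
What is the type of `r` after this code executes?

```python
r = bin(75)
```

bin() returns str representation

str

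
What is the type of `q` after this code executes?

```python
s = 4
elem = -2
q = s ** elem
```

int ** negative int returns float

float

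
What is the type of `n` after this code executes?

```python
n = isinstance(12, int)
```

isinstance() returns bool

bool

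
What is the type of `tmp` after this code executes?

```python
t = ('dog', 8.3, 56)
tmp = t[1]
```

Index 1 of tuple is 8.3 which is float

float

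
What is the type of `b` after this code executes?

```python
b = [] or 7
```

'or' returns first truthy value (7, which is int)

int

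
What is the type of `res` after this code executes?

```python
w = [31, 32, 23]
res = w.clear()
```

list.clear() returns None

NoneType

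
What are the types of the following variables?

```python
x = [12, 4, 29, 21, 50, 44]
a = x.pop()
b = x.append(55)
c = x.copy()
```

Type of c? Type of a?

list.copy() returns list; list.pop() returns the element (int)

list, int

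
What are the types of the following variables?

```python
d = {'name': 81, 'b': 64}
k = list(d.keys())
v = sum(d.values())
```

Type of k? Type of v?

list(...) returns list; sum of int values returns int

list, int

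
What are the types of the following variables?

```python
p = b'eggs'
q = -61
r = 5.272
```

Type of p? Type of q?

p is bytes; q is int

bytes, int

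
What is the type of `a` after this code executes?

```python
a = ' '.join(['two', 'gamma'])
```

str.join() returns str

str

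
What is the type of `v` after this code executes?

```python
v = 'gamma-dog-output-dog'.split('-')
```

str.split() returns list

list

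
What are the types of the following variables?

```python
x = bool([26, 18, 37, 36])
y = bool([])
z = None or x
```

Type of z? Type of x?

None or <bool> returns the bool; bool() returns bool

bool, bool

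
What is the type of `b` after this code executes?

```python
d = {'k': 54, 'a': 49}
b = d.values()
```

.values() returns a dict_values view object

dict_values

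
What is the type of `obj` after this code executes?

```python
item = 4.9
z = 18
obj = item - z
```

float - int returns float (4.9 - 18 = -13.1)

float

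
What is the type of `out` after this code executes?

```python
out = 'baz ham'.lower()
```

str.lower() returns str

str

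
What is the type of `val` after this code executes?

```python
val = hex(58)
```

hex() returns str representation

str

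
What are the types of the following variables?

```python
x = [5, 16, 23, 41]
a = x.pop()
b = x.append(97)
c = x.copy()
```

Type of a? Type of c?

list.pop() returns the element (int); list.copy() returns list

int, list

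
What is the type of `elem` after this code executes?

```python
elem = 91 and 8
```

'and' returns the last value when all truthy (8, which is int)

int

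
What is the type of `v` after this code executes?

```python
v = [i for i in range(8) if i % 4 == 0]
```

A list comprehension [...] produces a list

list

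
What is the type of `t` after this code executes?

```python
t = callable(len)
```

callable() returns bool

bool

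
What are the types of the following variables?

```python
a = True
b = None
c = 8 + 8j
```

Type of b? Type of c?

b is NoneType; c is complex

NoneType, complex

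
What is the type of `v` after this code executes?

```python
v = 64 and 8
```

'and' returns the last value when all truthy (8, which is int)

int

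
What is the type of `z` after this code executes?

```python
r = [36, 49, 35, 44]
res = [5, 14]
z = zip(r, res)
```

zip() returns a zip iterator object

zip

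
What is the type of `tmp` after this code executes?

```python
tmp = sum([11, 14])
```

sum() of ints returns int

int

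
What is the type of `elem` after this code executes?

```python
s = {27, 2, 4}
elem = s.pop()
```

Popping from a set of ints returns int

int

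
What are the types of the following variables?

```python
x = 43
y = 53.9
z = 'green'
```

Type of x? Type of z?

x is int; z is str

int, str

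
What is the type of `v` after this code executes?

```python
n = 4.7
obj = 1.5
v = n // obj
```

float // float returns float (floor division preserves float type)

float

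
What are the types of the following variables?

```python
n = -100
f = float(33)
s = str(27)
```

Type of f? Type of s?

f is float; s is str

float, str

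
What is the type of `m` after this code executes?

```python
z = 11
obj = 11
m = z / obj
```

int / int always returns float in Python 3 (11 / 11 = 1)

float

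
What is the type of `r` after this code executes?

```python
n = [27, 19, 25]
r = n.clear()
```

list.clear() returns None

NoneType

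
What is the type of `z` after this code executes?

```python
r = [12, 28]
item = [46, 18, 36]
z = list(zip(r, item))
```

list(zip(...)) returns a list of tuples

list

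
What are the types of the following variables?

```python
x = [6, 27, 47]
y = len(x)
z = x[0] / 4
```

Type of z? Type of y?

int / int returns float; len() returns int

float, int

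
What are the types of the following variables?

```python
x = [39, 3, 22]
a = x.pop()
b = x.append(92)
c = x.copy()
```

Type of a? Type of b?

list.pop() returns the element (int); list.append() returns None

int, NoneType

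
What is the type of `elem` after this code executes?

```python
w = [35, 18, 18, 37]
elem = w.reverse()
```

list.reverse() returns None

NoneType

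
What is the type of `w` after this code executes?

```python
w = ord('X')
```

ord() returns int (Unicode code point)

int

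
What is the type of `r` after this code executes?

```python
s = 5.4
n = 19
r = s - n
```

float - int returns float (5.4 - 19 = -13.6)

float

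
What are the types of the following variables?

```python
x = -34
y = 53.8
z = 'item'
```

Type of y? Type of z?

y is float; z is str

float, str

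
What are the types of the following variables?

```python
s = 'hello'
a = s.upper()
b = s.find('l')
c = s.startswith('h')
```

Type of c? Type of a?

str.startswith() returns bool; str.upper() returns str

bool, str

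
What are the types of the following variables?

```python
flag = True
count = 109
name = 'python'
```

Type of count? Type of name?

count is int; name is str

int, str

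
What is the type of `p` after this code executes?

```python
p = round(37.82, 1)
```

round() with ndigits arg returns float

float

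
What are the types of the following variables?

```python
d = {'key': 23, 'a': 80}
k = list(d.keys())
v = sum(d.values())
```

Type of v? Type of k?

sum of int values returns int; list(...) returns list

int, list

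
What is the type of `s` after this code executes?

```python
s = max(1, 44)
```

max() of ints returns int

int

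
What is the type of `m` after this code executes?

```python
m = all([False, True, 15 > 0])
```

all() returns bool

bool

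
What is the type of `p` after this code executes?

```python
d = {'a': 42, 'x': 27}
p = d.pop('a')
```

dict.pop() returns the value (int)

int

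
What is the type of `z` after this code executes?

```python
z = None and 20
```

'and' returns first falsy value (None)

NoneType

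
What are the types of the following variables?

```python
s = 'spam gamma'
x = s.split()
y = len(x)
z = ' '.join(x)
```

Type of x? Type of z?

str.split() returns list; str.join() returns str

list, str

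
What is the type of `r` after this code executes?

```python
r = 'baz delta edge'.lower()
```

str.lower() returns str

str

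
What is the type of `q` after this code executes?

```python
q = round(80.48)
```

round() with no ndigits arg returns int

int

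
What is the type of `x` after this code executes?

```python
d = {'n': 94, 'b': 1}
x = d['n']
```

Accessing dict[str, int] with key 'n' returns int value 94

int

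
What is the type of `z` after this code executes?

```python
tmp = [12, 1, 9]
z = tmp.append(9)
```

list.append() returns None (mutates in place)

NoneType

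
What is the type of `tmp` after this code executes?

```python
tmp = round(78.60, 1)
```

round() with ndigits arg returns float

float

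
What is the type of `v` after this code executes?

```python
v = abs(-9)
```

abs() of int returns int

int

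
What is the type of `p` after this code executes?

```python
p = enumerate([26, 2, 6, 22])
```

enumerate() returns an enumerate iterator object

enumerate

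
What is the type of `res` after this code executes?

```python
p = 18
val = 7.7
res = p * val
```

int * float returns float (18 * 7.7 = 138.6)

float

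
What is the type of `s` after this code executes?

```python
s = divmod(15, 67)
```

divmod() returns a tuple (quotient, remainder)

tuple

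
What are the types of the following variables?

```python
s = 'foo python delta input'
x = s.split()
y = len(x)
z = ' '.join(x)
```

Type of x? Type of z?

str.split() returns list; str.join() returns str

list, str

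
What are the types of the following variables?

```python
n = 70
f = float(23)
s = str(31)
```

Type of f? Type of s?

f is float; s is str

float, str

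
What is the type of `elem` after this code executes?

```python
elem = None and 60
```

'and' returns first falsy value (None)

NoneType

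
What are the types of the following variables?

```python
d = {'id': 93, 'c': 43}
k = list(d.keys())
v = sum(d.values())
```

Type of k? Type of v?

list(...) returns list; sum of int values returns int

list, int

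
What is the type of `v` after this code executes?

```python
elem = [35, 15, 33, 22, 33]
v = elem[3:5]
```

Slicing a list always returns a list

list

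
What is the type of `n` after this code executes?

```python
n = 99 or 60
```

'or' returns the first truthy value (99, which is int)

int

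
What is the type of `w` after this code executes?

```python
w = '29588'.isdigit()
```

str.isdigit() returns bool

bool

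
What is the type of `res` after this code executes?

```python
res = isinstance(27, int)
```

isinstance() returns bool

bool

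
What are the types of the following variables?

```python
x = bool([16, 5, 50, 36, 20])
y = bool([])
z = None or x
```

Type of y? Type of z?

bool() returns bool; None or <bool> returns the bool

bool, bool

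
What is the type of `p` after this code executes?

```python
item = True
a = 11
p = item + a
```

bool + int returns int (True is 1, so 1 + 11 = 12)

int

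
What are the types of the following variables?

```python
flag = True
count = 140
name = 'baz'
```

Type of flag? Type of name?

flag is bool; name is str

bool, str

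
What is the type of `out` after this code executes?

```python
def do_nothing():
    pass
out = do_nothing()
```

A function with no return statement returns None

NoneType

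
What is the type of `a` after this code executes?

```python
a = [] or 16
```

'or' returns first truthy value (16, which is int)

int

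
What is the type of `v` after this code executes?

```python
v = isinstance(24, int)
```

isinstance() returns bool

bool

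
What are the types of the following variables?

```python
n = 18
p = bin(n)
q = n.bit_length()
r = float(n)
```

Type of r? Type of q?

float() returns float; int.bit_length() returns int

float, int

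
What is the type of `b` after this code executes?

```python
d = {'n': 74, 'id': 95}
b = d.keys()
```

.keys() returns a dict_keys view object

dict_keys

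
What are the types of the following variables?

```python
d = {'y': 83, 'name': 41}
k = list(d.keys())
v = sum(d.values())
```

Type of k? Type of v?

list(...) returns list; sum of int values returns int

list, int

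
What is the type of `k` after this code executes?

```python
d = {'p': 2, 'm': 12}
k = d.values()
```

.values() returns a dict_values view object

dict_values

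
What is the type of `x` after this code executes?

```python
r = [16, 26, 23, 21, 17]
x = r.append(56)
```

list.append() returns None (mutates in place)

NoneType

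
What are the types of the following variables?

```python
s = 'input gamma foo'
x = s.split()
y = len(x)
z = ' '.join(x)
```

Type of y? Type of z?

len() returns int; str.join() returns str

int, str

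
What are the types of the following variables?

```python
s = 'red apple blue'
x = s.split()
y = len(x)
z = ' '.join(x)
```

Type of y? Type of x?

len() returns int; str.split() returns list

int, list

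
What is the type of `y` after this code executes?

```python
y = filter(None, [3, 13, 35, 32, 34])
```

filter() returns a filter iterator object

filter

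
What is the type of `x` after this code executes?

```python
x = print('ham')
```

print() returns None

NoneType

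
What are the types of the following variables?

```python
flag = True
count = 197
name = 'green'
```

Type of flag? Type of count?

flag is bool; count is int

bool, int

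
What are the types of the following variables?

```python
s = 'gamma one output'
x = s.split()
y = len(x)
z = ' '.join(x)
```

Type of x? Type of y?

str.split() returns list; len() returns int

list, int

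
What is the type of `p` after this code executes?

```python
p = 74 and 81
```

'and' returns the last value when all truthy (81, which is int)

int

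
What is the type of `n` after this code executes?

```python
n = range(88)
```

range() returns a range object

range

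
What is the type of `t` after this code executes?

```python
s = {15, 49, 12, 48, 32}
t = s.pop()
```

Popping from a set of ints returns int

int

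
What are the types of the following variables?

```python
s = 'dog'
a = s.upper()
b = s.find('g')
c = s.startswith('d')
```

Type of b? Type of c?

str.find() returns int; str.startswith() returns bool

int, bool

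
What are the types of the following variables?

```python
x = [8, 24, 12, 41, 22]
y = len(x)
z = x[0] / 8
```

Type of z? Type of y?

int / int returns float; len() returns int

float, int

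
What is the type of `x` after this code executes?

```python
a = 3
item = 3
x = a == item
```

Equality comparison returns bool

bool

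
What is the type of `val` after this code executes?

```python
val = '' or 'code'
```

'or' returns first truthy value ('code', which is str)

str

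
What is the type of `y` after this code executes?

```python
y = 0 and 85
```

'and' returns the first falsy value (0, which is int)

int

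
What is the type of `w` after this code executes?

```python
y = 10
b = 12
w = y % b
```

int % int returns int (10 % 12 = 10)

int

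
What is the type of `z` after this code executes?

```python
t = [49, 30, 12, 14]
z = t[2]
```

Indexing a list of ints returns int (t[2] = 12)

int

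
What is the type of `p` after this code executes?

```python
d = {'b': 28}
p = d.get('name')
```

dict.get() returns None when key 'name' is not found and no default given

NoneType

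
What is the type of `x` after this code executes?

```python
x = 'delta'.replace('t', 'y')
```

str.replace() returns str

str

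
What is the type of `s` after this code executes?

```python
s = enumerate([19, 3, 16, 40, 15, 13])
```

enumerate() returns an enumerate iterator object

enumerate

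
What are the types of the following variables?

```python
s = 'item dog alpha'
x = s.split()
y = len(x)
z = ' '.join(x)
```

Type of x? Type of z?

str.split() returns list; str.join() returns str

list, str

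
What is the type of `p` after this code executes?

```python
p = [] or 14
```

'or' returns first truthy value (14, which is int)

int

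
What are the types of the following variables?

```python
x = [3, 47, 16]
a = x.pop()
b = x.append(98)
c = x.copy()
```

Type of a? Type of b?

list.pop() returns the element (int); list.append() returns None

int, NoneType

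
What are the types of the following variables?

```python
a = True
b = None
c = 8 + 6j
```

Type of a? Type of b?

a is bool; b is NoneType

bool, NoneType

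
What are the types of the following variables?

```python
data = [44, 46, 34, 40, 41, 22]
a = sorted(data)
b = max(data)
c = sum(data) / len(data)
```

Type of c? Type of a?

int / int returns float; sorted() returns list

float, list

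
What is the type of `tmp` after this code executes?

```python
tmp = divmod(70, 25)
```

divmod() returns a tuple (quotient, remainder)

tuple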